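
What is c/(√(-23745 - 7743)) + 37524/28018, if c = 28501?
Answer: 18762/14009 - 28501*I*√123/1968 ≈ 1.3393 - 160.62*I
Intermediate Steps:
c/(√(-23745 - 7743)) + 37524/28018 = 28501/(√(-23745 - 7743)) + 37524/28018 = 28501/(√(-31488)) + 37524*(1/28018) = 28501/((16*I*√123)) + 18762/14009 = 28501*(-I*√123/1968) + 18762/14009 = -28501*I*√123/1968 + 18762/14009 = 18762/14009 - 28501*I*√123/1968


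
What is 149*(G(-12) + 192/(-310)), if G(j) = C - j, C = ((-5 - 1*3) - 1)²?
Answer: 2133531/155 ≈ 13765.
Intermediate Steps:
C = 81 (C = ((-5 - 3) - 1)² = (-8 - 1)² = (-9)² = 81)
G(j) = 81 - j
149*(G(-12) + 192/(-310)) = 149*((81 - 1*(-12)) + 192/(-310)) = 149*((81 + 12) + 192*(-1/310)) = 149*(93 - 96/155) = 149*(14319/155) = 2133531/155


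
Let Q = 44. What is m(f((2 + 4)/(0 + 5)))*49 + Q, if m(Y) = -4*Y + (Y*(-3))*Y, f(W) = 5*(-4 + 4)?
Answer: 44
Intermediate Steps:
f(W) = 0 (f(W) = 5*0 = 0)
m(Y) = -4*Y - 3*Y² (m(Y) = -4*Y + (-3*Y)*Y = -4*Y - 3*Y²)
m(f((2 + 4)/(0 + 5)))*49 + Q = -1*0*(4 + 3*0)*49 + 44 = -1*0*(4 + 0)*49 + 44 = -1*0*4*49 + 44 = 0*49 + 44 = 0 + 44 = 44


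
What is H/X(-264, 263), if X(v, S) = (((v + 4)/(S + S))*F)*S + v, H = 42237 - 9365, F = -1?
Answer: -16436/67 ≈ -245.31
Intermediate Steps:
H = 32872
X(v, S) = -2 + v/2 (X(v, S) = (((v + 4)/(S + S))*(-1))*S + v = (((4 + v)/((2*S)))*(-1))*S + v = (((4 + v)*(1/(2*S)))*(-1))*S + v = (((4 + v)/(2*S))*(-1))*S + v = (-(4 + v)/(2*S))*S + v = (-2 - v/2) + v = -2 + v/2)
H/X(-264, 263) = 32872/(-2 + (½)*(-264)) = 32872/(-2 - 132) = 32872/(-134) = 32872*(-1/134) = -16436/67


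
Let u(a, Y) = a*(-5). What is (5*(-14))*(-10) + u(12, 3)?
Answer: 640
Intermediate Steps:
u(a, Y) = -5*a
(5*(-14))*(-10) + u(12, 3) = (5*(-14))*(-10) - 5*12 = -70*(-10) - 60 = 700 - 60 = 640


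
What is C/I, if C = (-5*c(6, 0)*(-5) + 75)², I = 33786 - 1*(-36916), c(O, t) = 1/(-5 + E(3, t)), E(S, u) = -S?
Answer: 14375/196736 ≈ 0.073067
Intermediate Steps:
c(O, t) = -⅛ (c(O, t) = 1/(-5 - 1*3) = 1/(-5 - 3) = 1/(-8) = -⅛)
I = 70702 (I = 33786 + 36916 = 70702)
C = 330625/64 (C = (-5*(-⅛)*(-5) + 75)² = ((5/8)*(-5) + 75)² = (-25/8 + 75)² = (575/8)² = 330625/64 ≈ 5166.0)
C/I = (330625/64)/70702 = (330625/64)*(1/70702) = 14375/196736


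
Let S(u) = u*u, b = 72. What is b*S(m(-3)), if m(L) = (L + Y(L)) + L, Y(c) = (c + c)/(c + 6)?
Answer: 4608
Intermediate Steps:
Y(c) = 2*c/(6 + c) (Y(c) = (2*c)/(6 + c) = 2*c/(6 + c))
m(L) = 2*L + 2*L/(6 + L) (m(L) = (L + 2*L/(6 + L)) + L = 2*L + 2*L/(6 + L))
S(u) = u²
b*S(m(-3)) = 72*(2*(-3)*(7 - 3)/(6 - 3))² = 72*(2*(-3)*4/3)² = 72*(2*(-3)*(⅓)*4)² = 72*(-8)² = 72*64 = 4608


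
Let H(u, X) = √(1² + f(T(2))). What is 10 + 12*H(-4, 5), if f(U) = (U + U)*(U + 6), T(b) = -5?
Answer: 10 + 36*I ≈ 10.0 + 36.0*I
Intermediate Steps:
f(U) = 2*U*(6 + U) (f(U) = (2*U)*(6 + U) = 2*U*(6 + U))
H(u, X) = 3*I (H(u, X) = √(1² + 2*(-5)*(6 - 5)) = √(1 + 2*(-5)*1) = √(1 - 10) = √(-9) = 3*I)
10 + 12*H(-4, 5) = 10 + 12*(3*I) = 10 + 36*I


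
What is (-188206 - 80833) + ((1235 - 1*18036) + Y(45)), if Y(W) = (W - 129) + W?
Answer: -285879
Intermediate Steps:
Y(W) = -129 + 2*W (Y(W) = (-129 + W) + W = -129 + 2*W)
(-188206 - 80833) + ((1235 - 1*18036) + Y(45)) = (-188206 - 80833) + ((1235 - 1*18036) + (-129 + 2*45)) = -269039 + ((1235 - 18036) + (-129 + 90)) = -269039 + (-16801 - 39) = -269039 - 16840 = -285879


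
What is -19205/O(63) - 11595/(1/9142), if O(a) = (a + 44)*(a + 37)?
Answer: -226843192441/2140 ≈ -1.0600e+8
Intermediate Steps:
O(a) = (37 + a)*(44 + a) (O(a) = (44 + a)*(37 + a) = (37 + a)*(44 + a))
-19205/O(63) - 11595/(1/9142) = -19205/(1628 + 63**2 + 81*63) - 11595/(1/9142) = -19205/(1628 + 3969 + 5103) - 11595/1/9142 = -19205/10700 - 11595*9142 = -19205*1/10700 - 106001490 = -3841/2140 - 106001490 = -226843192441/2140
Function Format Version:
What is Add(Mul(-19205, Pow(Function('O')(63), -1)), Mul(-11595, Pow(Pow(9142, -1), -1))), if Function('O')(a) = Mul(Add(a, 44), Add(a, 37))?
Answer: Rational(-226843192441, 2140) ≈ -1.0600e+8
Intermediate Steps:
Function('O')(a) = Mul(Add(37, a), Add(44, a)) (Function('O')(a) = Mul(Add(44, a), Add(37, a)) = Mul(Add(37, a), Add(44, a)))
Add(Mul(-19205, Pow(Function('O')(63), -1)), Mul(-11595, Pow(Pow(9142, -1), -1))) = Add(Mul(-19205, Pow(Add(1628, Pow(63, 2), Mul(81, 63)), -1)), Mul(-11595, Pow(Pow(9142, -1), -1))) = Add(Mul(-19205, Pow(Add(1628, 3969, 5103), -1)), Mul(-11595, Pow(Rational(1, 9142), -1))) = Add(Mul(-19205, Pow(10700, -1)), Mul(-11595, 9142)) = Add(Mul(-19205, Rational(1, 10700)), -106001490) = Add(Rational(-3841, 2140), -106001490) = Rational(-226843192441, 2140)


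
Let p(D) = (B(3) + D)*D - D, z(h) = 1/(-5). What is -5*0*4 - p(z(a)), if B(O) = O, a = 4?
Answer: 9/25 ≈ 0.36000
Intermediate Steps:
z(h) = -⅕
p(D) = -D + D*(3 + D) (p(D) = (3 + D)*D - D = D*(3 + D) - D = -D + D*(3 + D))
-5*0*4 - p(z(a)) = -5*0*4 - (-1)*(2 - ⅕)/5 = 0*4 - (-1)*9/(5*5) = 0 - 1*(-9/25) = 0 + 9/25 = 9/25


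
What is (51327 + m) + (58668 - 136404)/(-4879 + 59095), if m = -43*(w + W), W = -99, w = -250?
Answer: 149845267/2259 ≈ 66333.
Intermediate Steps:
m = 15007 (m = -43*(-250 - 99) = -43*(-349) = 15007)
(51327 + m) + (58668 - 136404)/(-4879 + 59095) = (51327 + 15007) + (58668 - 136404)/(-4879 + 59095) = 66334 - 77736/54216 = 66334 - 77736*1/54216 = 66334 - 3239/2259 = 149845267/2259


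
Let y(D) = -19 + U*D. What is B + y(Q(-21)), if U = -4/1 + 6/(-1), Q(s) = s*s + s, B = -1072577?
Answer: -1076796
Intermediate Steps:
Q(s) = s + s² (Q(s) = s² + s = s + s²)
U = -10 (U = -4*1 + 6*(-1) = -4 - 6 = -10)
y(D) = -19 - 10*D
B + y(Q(-21)) = -1072577 + (-19 - (-210)*(1 - 21)) = -1072577 + (-19 - (-210)*(-20)) = -1072577 + (-19 - 10*420) = -1072577 + (-19 - 4200) = -1072577 - 4219 = -1076796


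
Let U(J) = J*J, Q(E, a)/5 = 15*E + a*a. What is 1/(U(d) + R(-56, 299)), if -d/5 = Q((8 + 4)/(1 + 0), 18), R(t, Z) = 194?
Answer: 1/158760194 ≈ 6.2988e-9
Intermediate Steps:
Q(E, a) = 5*a**2 + 75*E (Q(E, a) = 5*(15*E + a*a) = 5*(15*E + a**2) = 5*(a**2 + 15*E) = 5*a**2 + 75*E)
d = -12600 (d = -5*(5*18**2 + 75*((8 + 4)/(1 + 0))) = -5*(5*324 + 75*(12/1)) = -5*(1620 + 75*(12*1)) = -5*(1620 + 75*12) = -5*(1620 + 900) = -5*2520 = -12600)
U(J) = J**2
1/(U(d) + R(-56, 299)) = 1/((-12600)**2 + 194) = 1/(158760000 + 194) = 1/158760194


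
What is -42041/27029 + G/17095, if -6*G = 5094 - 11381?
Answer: -4142214047/2772364530 ≈ -1.4941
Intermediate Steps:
G = 6287/6 (G = -(5094 - 11381)/6 = -1/6*(-6287) = 6287/6 ≈ 1047.8)
-42041/27029 + G/17095 = -42041/27029 + (6287/6)/17095 = -42041*1/27029 + (6287/6)*(1/17095) = -42041/27029 + 6287/102570 = -4142214047/2772364530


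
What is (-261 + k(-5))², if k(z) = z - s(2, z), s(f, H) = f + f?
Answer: 72900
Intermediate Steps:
s(f, H) = 2*f
k(z) = -4 + z (k(z) = z - 2*2 = z - 1*4 = z - 4 = -4 + z)
(-261 + k(-5))² = (-261 + (-4 - 5))² = (-261 - 9)² = (-270)² = 72900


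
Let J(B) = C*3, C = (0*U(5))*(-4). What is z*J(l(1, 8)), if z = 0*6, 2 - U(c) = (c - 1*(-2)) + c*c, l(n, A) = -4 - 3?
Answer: 0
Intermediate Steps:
l(n, A) = -7
U(c) = -c - c**2 (U(c) = 2 - ((c - 1*(-2)) + c*c) = 2 - ((c + 2) + c**2) = 2 - ((2 + c) + c**2) = 2 - (2 + c + c**2) = 2 + (-2 - c - c**2) = -c - c**2)
C = 0 (C = (0*(-1*5*(1 + 5)))*(-4) = (0*(-1*5*6))*(-4) = (0*(-30))*(-4) = 0*(-4) = 0)
z = 0
J(B) = 0 (J(B) = 0*3 = 0)
z*J(l(1, 8)) = 0*0 = 0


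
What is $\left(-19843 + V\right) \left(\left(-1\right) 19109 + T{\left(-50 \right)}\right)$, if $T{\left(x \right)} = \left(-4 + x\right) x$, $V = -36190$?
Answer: $919445497$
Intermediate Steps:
$T{\left(x \right)} = x \left(-4 + x\right)$
$\left(-19843 + V\right) \left(\left(-1\right) 19109 + T{\left(-50 \right)}\right) = \left(-19843 - 36190\right) \left(\left(-1\right) 19109 - 50 \left(-4 - 50\right)\right) = - 56033 \left(-19109 - -2700\right) = - 56033 \left(-19109 + 2700\right) = \left(-56033\right) \left(-16409\right) = 919445497$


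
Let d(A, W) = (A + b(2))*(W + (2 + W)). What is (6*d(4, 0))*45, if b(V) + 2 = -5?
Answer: -1620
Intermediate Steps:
b(V) = -7 (b(V) = -2 - 5 = -7)
d(A, W) = (-7 + A)*(2 + 2*W) (d(A, W) = (A - 7)*(W + (2 + W)) = (-7 + A)*(2 + 2*W))
(6*d(4, 0))*45 = (6*(-14 - 14*0 + 2*4 + 2*4*0))*45 = (6*(-14 + 0 + 8 + 0))*45 = (6*(-6))*45 = -36*45 = -1620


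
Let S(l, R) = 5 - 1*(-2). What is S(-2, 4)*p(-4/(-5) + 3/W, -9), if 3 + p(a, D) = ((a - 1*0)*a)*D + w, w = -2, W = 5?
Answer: -3962/25 ≈ -158.48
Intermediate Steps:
S(l, R) = 7 (S(l, R) = 5 + 2 = 7)
p(a, D) = -5 + D*a² (p(a, D) = -3 + (((a - 1*0)*a)*D - 2) = -3 + (((a + 0)*a)*D - 2) = -3 + ((a*a)*D - 2) = -3 + (a²*D - 2) = -3 + (D*a² - 2) = -3 + (-2 + D*a²) = -5 + D*a²)
S(-2, 4)*p(-4/(-5) + 3/W, -9) = 7*(-5 - 9*(-4/(-5) + 3/5)²) = 7*(-5 - 9*(-4*(-⅕) + 3*(⅕))²) = 7*(-5 - 9*(⅘ + ⅗)²) = 7*(-5 - 9*(7/5)²) = 7*(-5 - 9*49/25) = 7*(-5 - 441/25) = 7*(-566/25) = -3962/25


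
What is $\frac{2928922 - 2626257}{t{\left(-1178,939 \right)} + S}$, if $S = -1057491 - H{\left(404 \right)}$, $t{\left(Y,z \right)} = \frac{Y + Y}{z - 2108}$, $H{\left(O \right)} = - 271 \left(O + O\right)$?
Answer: $- \frac{353815385}{980231031} \approx -0.36095$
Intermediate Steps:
$H{\left(O \right)} = - 542 O$ ($H{\left(O \right)} = - 271 \cdot 2 O = - 542 O$)
$t{\left(Y,z \right)} = \frac{2 Y}{-2108 + z}$
$S = -838523$ ($S = -1057491 - \left(-542\right) 404 = -1057491 - -218968 = -1057491 + 218968 = -838523$)
$\frac{2928922 - 2626257}{t{\left(-1178,939 \right)} + S} = \frac{2928922 - 2626257}{2 \left(-1178\right) \frac{1}{-2108 + 939} - 838523} = \frac{302665}{2 \left(-1178\right) \frac{1}{-1169} - 838523} = \frac{302665}{2 \left(-1178\right) \left(- \frac{1}{1169}\right) - 838523} = \frac{302665}{\frac{2356}{1169} - 838523} = \frac{302665}{- \frac{980231031}{1169}} = 302665 \left(- \frac{1169}{980231031}\right) = - \frac{353815385}{980231031}$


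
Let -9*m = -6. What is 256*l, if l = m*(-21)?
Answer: -3584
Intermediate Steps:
m = ⅔ (m = -⅑*(-6) = ⅔ ≈ 0.66667)
l = -14 (l = (⅔)*(-21) = -14)
256*l = 256*(-14) = -3584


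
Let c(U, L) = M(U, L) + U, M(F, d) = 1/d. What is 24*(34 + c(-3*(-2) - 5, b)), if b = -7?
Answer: 5856/7 ≈ 836.57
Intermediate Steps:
c(U, L) = U + 1/L (c(U, L) = 1/L + U = U + 1/L)
24*(34 + c(-3*(-2) - 5, b)) = 24*(34 + ((-3*(-2) - 5) + 1/(-7))) = 24*(34 + ((6 - 5) - 1/7)) = 24*(34 + (1 - 1/7)) = 24*(34 + 6/7) = 24*(244/7) = 5856/7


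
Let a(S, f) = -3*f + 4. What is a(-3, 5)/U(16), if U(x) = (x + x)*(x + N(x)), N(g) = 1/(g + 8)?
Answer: -3/140 ≈ -0.021429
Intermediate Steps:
N(g) = 1/(8 + g)
U(x) = 2*x*(x + 1/(8 + x)) (U(x) = (x + x)*(x + 1/(8 + x)) = (2*x)*(x + 1/(8 + x)) = 2*x*(x + 1/(8 + x)))
a(S, f) = 4 - 3*f
a(-3, 5)/U(16) = (4 - 3*5)/((2*16*(1 + 16*(8 + 16))/(8 + 16))) = (4 - 15)/((2*16*(1 + 16*24)/24)) = -11*3/(4*(1 + 384)) = -11/(2*16*(1/24)*385) = -11/1540/3 = -11*3/1540 = -3/140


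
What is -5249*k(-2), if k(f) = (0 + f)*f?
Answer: -20996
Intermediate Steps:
k(f) = f² (k(f) = f*f = f²)
-5249*k(-2) = -5249*(-2)² = -5249*4 = -20996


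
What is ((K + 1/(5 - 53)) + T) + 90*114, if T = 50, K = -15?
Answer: 494159/48 ≈ 10295.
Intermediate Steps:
((K + 1/(5 - 53)) + T) + 90*114 = ((-15 + 1/(5 - 53)) + 50) + 90*114 = ((-15 + 1/(-48)) + 50) + 10260 = ((-15 - 1/48) + 50) + 10260 = (-721/48 + 50) + 10260 = 1679/48 + 10260 = 494159/48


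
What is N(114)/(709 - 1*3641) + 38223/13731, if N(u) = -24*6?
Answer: 9503925/3354941 ≈ 2.8328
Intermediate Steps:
N(u) = -144
N(114)/(709 - 1*3641) + 38223/13731 = -144/(709 - 1*3641) + 38223/13731 = -144/(709 - 3641) + 38223*(1/13731) = -144/(-2932) + 12741/4577 = -144*(-1/2932) + 12741/4577 = 36/733 + 12741/4577 = 9503925/3354941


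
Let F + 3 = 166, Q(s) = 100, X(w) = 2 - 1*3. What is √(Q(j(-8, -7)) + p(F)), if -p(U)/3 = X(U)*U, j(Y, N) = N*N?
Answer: √589 ≈ 24.269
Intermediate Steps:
j(Y, N) = N²
X(w) = -1 (X(w) = 2 - 3 = -1)
F = 163 (F = -3 + 166 = 163)
p(U) = 3*U (p(U) = -(-3)*U = 3*U)
√(Q(j(-8, -7)) + p(F)) = √(100 + 3*163) = √(100 + 489) = √589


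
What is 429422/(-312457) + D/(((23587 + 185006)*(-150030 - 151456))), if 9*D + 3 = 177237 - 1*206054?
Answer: -11047677367985512/8038536114272517 ≈ -1.3743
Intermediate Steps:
D = -28820/9 (D = -⅓ + (177237 - 1*206054)/9 = -⅓ + (177237 - 206054)/9 = -⅓ + (⅑)*(-28817) = -⅓ - 28817/9 = -28820/9 ≈ -3202.2)
429422/(-312457) + D/(((23587 + 185006)*(-150030 - 151456))) = 429422/(-312457) - 28820*1/((-150030 - 151456)*(23587 + 185006))/9 = 429422*(-1/312457) - 28820/(9*(208593*(-301486))) = -429422/312457 - 28820/9/(-62887869198) = -429422/312457 - 28820/9*(-1/62887869198) = -429422/312457 + 1310/25726855581 = -11047677367985512/8038536114272517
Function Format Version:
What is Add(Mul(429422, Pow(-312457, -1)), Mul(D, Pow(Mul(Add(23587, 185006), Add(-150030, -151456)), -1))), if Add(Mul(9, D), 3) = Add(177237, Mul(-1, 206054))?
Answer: Rational(-11047677367985512, 8038536114272517) ≈ -1.3743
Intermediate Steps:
D = Rational(-28820, 9) (D = Add(Rational(-1, 3), Mul(Rational(1, 9), Add(177237, Mul(-1, 206054)))) = Add(Rational(-1, 3), Mul(Rational(1, 9), Add(177237, -206054))) = Add(Rational(-1, 3), Mul(Rational(1, 9), -28817)) = Add(Rational(-1, 3), Rational(-28817, 9)) = Rational(-28820, 9) ≈ -3202.2)
Add(Mul(429422, Pow(-312457, -1)), Mul(D, Pow(Mul(Add(23587, 185006), Add(-150030, -151456)), -1))) = Add(Mul(429422, Pow(-312457, -1)), Mul(Rational(-28820, 9), Pow(Mul(Add(23587, 185006), Add(-150030, -151456)), -1))) = Add(Mul(429422, Rational(-1, 312457)), Mul(Rational(-28820, 9), Pow(Mul(208593, -301486), -1))) = Add(Rational(-429422, 312457), Mul(Rational(-28820, 9), Pow(-62887869198, -1))) = Add(Rational(-429422, 312457), Mul(Rational(-28820, 9), Rational(-1, 62887869198))) = Add(Rational(-429422, 312457), Rational(1310, 25726855581)) = Rational(-11047677367985512, 8038536114272517)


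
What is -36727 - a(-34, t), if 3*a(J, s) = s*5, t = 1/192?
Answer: -21154757/576 ≈ -36727.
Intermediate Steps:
t = 1/192 ≈ 0.0052083
a(J, s) = 5*s/3 (a(J, s) = (s*5)/3 = (5*s)/3 = 5*s/3)
-36727 - a(-34, t) = -36727 - 5/(3*192) = -36727 - 1*5/576 = -36727 - 5/576 = -21154757/576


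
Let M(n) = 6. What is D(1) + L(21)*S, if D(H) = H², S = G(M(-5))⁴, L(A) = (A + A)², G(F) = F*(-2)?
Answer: 36578305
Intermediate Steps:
G(F) = -2*F
L(A) = 4*A² (L(A) = (2*A)² = 4*A²)
S = 20736 (S = (-2*6)⁴ = (-12)⁴ = 20736)
D(1) + L(21)*S = 1² + (4*21²)*20736 = 1 + (4*441)*20736 = 1 + 1764*20736 = 1 + 36578304 = 36578305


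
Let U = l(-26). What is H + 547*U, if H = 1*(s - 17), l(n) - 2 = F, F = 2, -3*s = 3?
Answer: 2170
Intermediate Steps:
s = -1 (s = -1/3*3 = -1)
l(n) = 4 (l(n) = 2 + 2 = 4)
U = 4
H = -18 (H = 1*(-1 - 17) = 1*(-18) = -18)
H + 547*U = -18 + 547*4 = -18 + 2188 = 2170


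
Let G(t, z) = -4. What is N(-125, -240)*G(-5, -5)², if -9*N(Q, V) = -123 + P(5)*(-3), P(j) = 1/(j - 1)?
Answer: 220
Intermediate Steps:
P(j) = 1/(-1 + j)
N(Q, V) = 55/4 (N(Q, V) = -(-123 - 3/(-1 + 5))/9 = -(-123 - 3/4)/9 = -(-123 + (¼)*(-3))/9 = -(-123 - ¾)/9 = -⅑*(-495/4) = 55/4)
N(-125, -240)*G(-5, -5)² = (55/4)*(-4)² = (55/4)*16 = 220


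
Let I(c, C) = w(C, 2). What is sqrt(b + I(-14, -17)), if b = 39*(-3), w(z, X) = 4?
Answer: I*sqrt(113) ≈ 10.63*I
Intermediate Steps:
I(c, C) = 4
b = -117
sqrt(b + I(-14, -17)) = sqrt(-117 + 4) = sqrt(-113) = I*sqrt(113)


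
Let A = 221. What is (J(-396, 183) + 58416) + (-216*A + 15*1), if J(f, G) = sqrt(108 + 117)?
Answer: 10710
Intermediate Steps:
J(f, G) = 15 (J(f, G) = sqrt(225) = 15)
(J(-396, 183) + 58416) + (-216*A + 15*1) = (15 + 58416) + (-216*221 + 15*1) = 58431 + (-47736 + 15) = 58431 - 47721 = 10710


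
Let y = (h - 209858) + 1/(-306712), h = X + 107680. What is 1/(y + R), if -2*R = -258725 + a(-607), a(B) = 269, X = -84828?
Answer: -306712/17721205937 ≈ -1.7308e-5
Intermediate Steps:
h = 22852 (h = -84828 + 107680 = 22852)
R = 129228 (R = -(-258725 + 269)/2 = -½*(-258456) = 129228)
y = -57356984273/306712 (y = (22852 - 209858) + 1/(-306712) = -187006 - 1/306712 = -57356984273/306712 ≈ -1.8701e+5)
1/(y + R) = 1/(-57356984273/306712 + 129228) = 1/(-17721205937/306712) = -306712/17721205937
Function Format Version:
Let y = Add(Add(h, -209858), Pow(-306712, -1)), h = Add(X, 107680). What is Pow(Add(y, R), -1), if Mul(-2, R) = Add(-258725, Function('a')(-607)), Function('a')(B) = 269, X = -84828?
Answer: Rational(-306712, 17721205937) ≈ -1.7308e-5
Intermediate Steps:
h = 22852 (h = Add(-84828, 107680) = 22852)
R = 129228 (R = Mul(Rational(-1, 2), Add(-258725, 269)) = Mul(Rational(-1, 2), -258456) = 129228)
y = Rational(-57356984273, 306712) (y = Add(Add(22852, -209858), Pow(-306712, -1)) = Add(-187006, Rational(-1, 306712)) = Rational(-57356984273, 306712) ≈ -1.8701e+5)
Pow(Add(y, R), -1) = Pow(Add(Rational(-57356984273, 306712), 129228), -1) = Pow(Rational(-17721205937, 306712), -1) = Rational(-306712, 17721205937)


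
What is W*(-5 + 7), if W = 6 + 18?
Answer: 48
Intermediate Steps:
W = 24
W*(-5 + 7) = 24*(-5 + 7) = 24*2 = 48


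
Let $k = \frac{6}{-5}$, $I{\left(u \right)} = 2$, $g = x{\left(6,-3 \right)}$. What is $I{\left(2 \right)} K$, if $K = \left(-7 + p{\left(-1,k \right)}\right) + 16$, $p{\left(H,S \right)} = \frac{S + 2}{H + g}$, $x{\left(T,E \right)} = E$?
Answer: $\frac{88}{5} \approx 17.6$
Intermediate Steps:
$g = -3$
$k = - \frac{6}{5}$ ($k = 6 \left(- \frac{1}{5}\right) = - \frac{6}{5} \approx -1.2$)
$p{\left(H,S \right)} = \frac{2 + S}{-3 + H}$ ($p{\left(H,S \right)} = \frac{S + 2}{H - 3} = \frac{2 + S}{-3 + H}$)
$K = \frac{44}{5}$ ($K = \left(-7 + \frac{2 - \frac{6}{5}}{-3 - 1}\right) + 16 = \left(-7 + \frac{1}{-4} \cdot \frac{4}{5}\right) + 16 = \left(-7 - \frac{1}{5}\right) + 16 = - \frac{36}{5} + 16 = \frac{44}{5} \approx 8.8$)
$I{\left(2 \right)} K = 2 \cdot \frac{44}{5} = \frac{88}{5}$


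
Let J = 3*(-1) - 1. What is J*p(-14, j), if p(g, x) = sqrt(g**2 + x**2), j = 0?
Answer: -56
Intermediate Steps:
J = -4 (J = -3 - 1 = -4)
J*p(-14, j) = -4*sqrt((-14)**2 + 0**2) = -4*sqrt(196 + 0) = -4*sqrt(196) = -4*14 = -56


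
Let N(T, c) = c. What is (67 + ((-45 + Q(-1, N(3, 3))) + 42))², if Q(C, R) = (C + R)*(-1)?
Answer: 3844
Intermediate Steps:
Q(C, R) = -C - R
(67 + ((-45 + Q(-1, N(3, 3))) + 42))² = (67 + ((-45 + (-1*(-1) - 1*3)) + 42))² = (67 + ((-45 + (1 - 3)) + 42))² = (67 + ((-45 - 2) + 42))² = (67 + (-47 + 42))² = (67 - 5)² = 62² = 3844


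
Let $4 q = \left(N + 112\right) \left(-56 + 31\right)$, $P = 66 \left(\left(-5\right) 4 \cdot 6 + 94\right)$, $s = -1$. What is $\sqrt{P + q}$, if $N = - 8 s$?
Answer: $3 i \sqrt{274} \approx 49.659 i$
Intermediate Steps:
$N = 8$ ($N = \left(-8\right) \left(-1\right) = 8$)
$P = -1716$ ($P = 66 \left(\left(-20\right) 6 + 94\right) = 66 \left(-120 + 94\right) = 66 \left(-26\right) = -1716$)
$q = -750$ ($q = \frac{\left(8 + 112\right) \left(-56 + 31\right)}{4} = \frac{120 \left(-25\right)}{4} = \frac{1}{4} \left(-3000\right) = -750$)
$\sqrt{P + q} = \sqrt{-1716 - 750} = \sqrt{-2466} = 3 i \sqrt{274}$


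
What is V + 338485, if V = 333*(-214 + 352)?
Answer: 384439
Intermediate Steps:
V = 45954 (V = 333*138 = 45954)
V + 338485 = 45954 + 338485 = 384439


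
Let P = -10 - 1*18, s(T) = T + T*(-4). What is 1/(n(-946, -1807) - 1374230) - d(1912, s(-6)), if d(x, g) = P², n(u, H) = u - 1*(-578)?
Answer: -1077684833/1374598 ≈ -784.00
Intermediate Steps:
n(u, H) = 578 + u (n(u, H) = u + 578 = 578 + u)
s(T) = -3*T (s(T) = T - 4*T = -3*T)
P = -28 (P = -10 - 18 = -28)
d(x, g) = 784 (d(x, g) = (-28)² = 784)
1/(n(-946, -1807) - 1374230) - d(1912, s(-6)) = 1/((578 - 946) - 1374230) - 1*784 = 1/(-368 - 1374230) - 784 = 1/(-1374598) - 784 = -1/1374598 - 784 = -1077684833/1374598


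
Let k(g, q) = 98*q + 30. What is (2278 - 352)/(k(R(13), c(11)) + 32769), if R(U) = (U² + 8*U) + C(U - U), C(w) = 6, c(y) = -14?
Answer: 1926/31427 ≈ 0.061285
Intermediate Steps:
R(U) = 6 + U² + 8*U (R(U) = (U² + 8*U) + 6 = 6 + U² + 8*U)
k(g, q) = 30 + 98*q
(2278 - 352)/(k(R(13), c(11)) + 32769) = (2278 - 352)/((30 + 98*(-14)) + 32769) = 1926/((30 - 1372) + 32769) = 1926/(-1342 + 32769) = 1926/31427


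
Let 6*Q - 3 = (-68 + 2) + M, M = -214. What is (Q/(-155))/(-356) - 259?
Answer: -85749997/331080 ≈ -259.00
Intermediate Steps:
Q = -277/6 (Q = 1/2 + ((-68 + 2) - 214)/6 = 1/2 + (-66 - 214)/6 = 1/2 + (1/6)*(-280) = 1/2 - 140/3 = -277/6 ≈ -46.167)
(Q/(-155))/(-356) - 259 = -277/6/(-155)/(-356) - 259 = -277/6*(-1/155)*(-1/356) - 259 = (277/930)*(-1/356) - 259 = -277/331080 - 259 = -85749997/331080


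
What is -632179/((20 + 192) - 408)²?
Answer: -632179/38416 ≈ -16.456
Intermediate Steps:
-632179/((20 + 192) - 408)² = -632179/(212 - 408)² = -632179/((-196)²) = -632179/38416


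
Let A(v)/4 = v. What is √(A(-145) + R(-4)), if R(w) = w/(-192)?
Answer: I*√83517/12 ≈ 24.083*I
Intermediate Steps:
A(v) = 4*v
R(w) = -w/192 (R(w) = w*(-1/192) = -w/192)
√(A(-145) + R(-4)) = √(4*(-145) - 1/192*(-4)) = √(-580 + 1/48) = √(-27839/48) = I*√83517/12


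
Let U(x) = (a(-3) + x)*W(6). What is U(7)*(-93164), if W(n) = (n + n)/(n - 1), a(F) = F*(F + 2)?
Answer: -2235936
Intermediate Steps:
a(F) = F*(2 + F)
W(n) = 2*n/(-1 + n) (W(n) = (2*n)/(-1 + n) = 2*n/(-1 + n))
U(x) = 36/5 + 12*x/5 (U(x) = (-3*(2 - 3) + x)*(2*6/(-1 + 6)) = (-3*(-1) + x)*(2*6/5) = (3 + x)*(2*6*(1/5)) = (3 + x)*(12/5) = 36/5 + 12*x/5)
U(7)*(-93164) = (36/5 + (12/5)*7)*(-93164) = (36/5 + 84/5)*(-93164) = 24*(-93164) = -2235936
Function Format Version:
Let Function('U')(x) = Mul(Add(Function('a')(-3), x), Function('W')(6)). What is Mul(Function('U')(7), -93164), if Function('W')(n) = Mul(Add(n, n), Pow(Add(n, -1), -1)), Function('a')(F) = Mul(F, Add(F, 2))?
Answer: -2235936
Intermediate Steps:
Function('a')(F) = Mul(F, Add(2, F))
Function('W')(n) = Mul(2, n, Pow(Add(-1, n), -1)) (Function('W')(n) = Mul(Mul(2, n), Pow(Add(-1, n), -1)) = Mul(2, n, Pow(Add(-1, n), -1)))
Function('U')(x) = Add(Rational(36, 5), Mul(Rational(12, 5), x)) (Function('U')(x) = Mul(Add(Mul(-3, Add(2, -3)), x), Mul(2, 6, Pow(Add(-1, 6), -1))) = Mul(Add(Mul(-3, -1), x), Mul(2, 6, Pow(5, -1))) = Mul(Add(3, x), Mul(2, 6, Rational(1, 5))) = Mul(Add(3, x), Rational(12, 5)) = Add(Rational(36, 5), Mul(Rational(12, 5), x)))
Mul(Function('U')(7), -93164) = Mul(Add(Rational(36, 5), Mul(Rational(12, 5), 7)), -93164) = Mul(Add(Rational(36, 5), Rational(84, 5)), -93164) = Mul(24, -93164) = -2235936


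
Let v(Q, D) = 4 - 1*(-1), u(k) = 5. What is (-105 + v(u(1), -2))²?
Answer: 10000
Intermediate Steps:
v(Q, D) = 5 (v(Q, D) = 4 + 1 = 5)
(-105 + v(u(1), -2))² = (-105 + 5)² = (-100)² = 10000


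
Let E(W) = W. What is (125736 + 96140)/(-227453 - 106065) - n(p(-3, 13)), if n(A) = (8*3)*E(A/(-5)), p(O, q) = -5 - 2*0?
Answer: -4113154/166759 ≈ -24.665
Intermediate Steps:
p(O, q) = -5 (p(O, q) = -5 + 0 = -5)
n(A) = -24*A/5 (n(A) = (8*3)*(A/(-5)) = 24*(A*(-1/5)) = 24*(-A/5) = -24*A/5)
(125736 + 96140)/(-227453 - 106065) - n(p(-3, 13)) = (125736 + 96140)/(-227453 - 106065) - (-24)*(-5)/5 = 221876/(-333518) - 1*24 = 221876*(-1/333518) - 24 = -110938/166759 - 24 = -4113154/166759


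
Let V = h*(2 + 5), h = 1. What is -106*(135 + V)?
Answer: -15052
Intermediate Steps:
V = 7 (V = 1*(2 + 5) = 1*7 = 7)
-106*(135 + V) = -106*(135 + 7) = -106*142 = -15052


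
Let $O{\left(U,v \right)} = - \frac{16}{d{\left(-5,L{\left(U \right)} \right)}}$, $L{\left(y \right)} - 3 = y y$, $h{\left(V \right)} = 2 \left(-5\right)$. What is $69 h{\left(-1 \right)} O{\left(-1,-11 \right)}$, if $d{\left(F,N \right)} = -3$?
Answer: $-3680$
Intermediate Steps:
$h{\left(V \right)} = -10$
$L{\left(y \right)} = 3 + y^{2}$ ($L{\left(y \right)} = 3 + y y = 3 + y^{2}$)
$O{\left(U,v \right)} = \frac{16}{3}$ ($O{\left(U,v \right)} = - \frac{16}{-3} = \left(-16\right) \left(- \frac{1}{3}\right) = \frac{16}{3}$)
$69 h{\left(-1 \right)} O{\left(-1,-11 \right)} = 69 \left(-10\right) \frac{16}{3} = \left(-690\right) \frac{16}{3} = -3680$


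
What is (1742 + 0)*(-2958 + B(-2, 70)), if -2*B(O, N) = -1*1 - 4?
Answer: -5148481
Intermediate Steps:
B(O, N) = 5/2 (B(O, N) = -(-1*1 - 4)/2 = -(-1 - 4)/2 = -1/2*(-5) = 5/2)
(1742 + 0)*(-2958 + B(-2, 70)) = (1742 + 0)*(-2958 + 5/2) = 1742*(-5911/2) = -5148481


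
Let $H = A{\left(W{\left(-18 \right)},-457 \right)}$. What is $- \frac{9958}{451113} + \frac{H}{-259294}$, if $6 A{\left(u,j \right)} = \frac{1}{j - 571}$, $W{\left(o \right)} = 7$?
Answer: $- \frac{408361071857}{18499396809264} \approx -0.022074$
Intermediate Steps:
$A{\left(u,j \right)} = \frac{1}{6 \left(-571 + j\right)}$ ($A{\left(u,j \right)} = \frac{1}{6 \left(j - 571\right)} = \frac{1}{6 \left(-571 + j\right)}$)
$H = - \frac{1}{6168}$ ($H = \frac{1}{6 \left(-571 - 457\right)} = \frac{1}{6 \left(-1028\right)} = \frac{1}{6} \left(- \frac{1}{1028}\right) = - \frac{1}{6168} \approx -0.00016213$)
$- \frac{9958}{451113} + \frac{H}{-259294} = - \frac{9958}{451113} - \frac{1}{6168 \left(-259294\right)} = \left(-9958\right) \frac{1}{451113} - - \frac{1}{1599325392} = - \frac{766}{34701} + \frac{1}{1599325392} = - \frac{408361071857}{18499396809264}$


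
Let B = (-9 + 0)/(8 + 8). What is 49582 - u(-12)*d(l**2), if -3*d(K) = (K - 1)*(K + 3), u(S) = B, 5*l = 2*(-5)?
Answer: 793249/16 ≈ 49578.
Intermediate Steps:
l = -2 (l = (2*(-5))/5 = (1/5)*(-10) = -2)
B = -9/16 ≈ -0.56250
u(S) = -9/16
d(K) = -(-1 + K)*(3 + K)/3 (d(K) = -(K - 1)*(K + 3)/3 = -(-1 + K)*(3 + K)/3)
49582 - u(-12)*d(l**2) = 49582 - (-9)*(1 - 2/3*(-2)**2 - ((-2)**2)**2/3)/16 = 49582 - (-9)*(1 - 2/3*4 - 1/3*4**2)/16 = 49582 - (-9)*(1 - 8/3 - 1/3*16)/16 = 49582 - (-9)*(1 - 8/3 - 16/3)/16 = 49582 - (-9)*(-7)/16 = 49582 - 1*63/16 = 49582 - 63/16 = 793249/16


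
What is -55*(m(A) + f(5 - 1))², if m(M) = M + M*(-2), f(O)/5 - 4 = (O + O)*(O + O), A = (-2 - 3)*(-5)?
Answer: -5457375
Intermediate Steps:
A = 25 (A = -5*(-5) = 25)
f(O) = 20 + 20*O² (f(O) = 20 + 5*((O + O)*(O + O)) = 20 + 5*((2*O)*(2*O)) = 20 + 5*(4*O²) = 20 + 20*O²)
m(M) = -M (m(M) = M - 2*M = -M)
-55*(m(A) + f(5 - 1))² = -55*(-1*25 + (20 + 20*(5 - 1)²))² = -55*(-25 + (20 + 20*4²))² = -55*(-25 + (20 + 20*16))² = -55*(-25 + (20 + 320))² = -55*(-25 + 340)² = -55*315² = -55*99225 = -5457375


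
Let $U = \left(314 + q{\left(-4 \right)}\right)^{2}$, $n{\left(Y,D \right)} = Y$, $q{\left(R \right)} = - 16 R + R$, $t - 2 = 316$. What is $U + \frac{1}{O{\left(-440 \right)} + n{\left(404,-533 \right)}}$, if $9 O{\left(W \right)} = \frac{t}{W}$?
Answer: $\frac{37289123872}{266587} \approx 1.3988 \cdot 10^{5}$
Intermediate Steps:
$t = 318$ ($t = 2 + 316 = 318$)
$q{\left(R \right)} = - 15 R$
$O{\left(W \right)} = \frac{106}{3 W}$ ($O{\left(W \right)} = \frac{318 \frac{1}{W}}{9} = \frac{106}{3 W}$)
$U = 139876$ ($U = \left(314 - -60\right)^{2} = \left(314 + 60\right)^{2} = 374^{2} = 139876$)
$U + \frac{1}{O{\left(-440 \right)} + n{\left(404,-533 \right)}} = 139876 + \frac{1}{\frac{106}{3 \left(-440\right)} + 404} = 139876 + \frac{1}{\frac{106}{3} \left(- \frac{1}{440}\right) + 404} = 139876 + \frac{1}{- \frac{53}{660} + 404} = 139876 + \frac{1}{\frac{266587}{660}} = 139876 + \frac{660}{266587} = \frac{37289123872}{266587}$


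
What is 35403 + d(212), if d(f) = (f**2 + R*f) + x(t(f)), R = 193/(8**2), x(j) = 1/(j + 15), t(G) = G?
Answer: 294142303/3632 ≈ 80986.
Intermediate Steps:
x(j) = 1/(15 + j)
R = 193/64 ≈ 3.0156
d(f) = f**2 + 1/(15 + f) + 193*f/64 (d(f) = (f**2 + 193*f/64) + 1/(15 + f) = f**2 + 1/(15 + f) + 193*f/64)
35403 + d(212) = 35403 + (64 + 212*(15 + 212)*(193 + 64*212))/(64*(15 + 212)) = 35403 + (1/64)*(64 + 212*227*(193 + 13568))/227 = 35403 + (1/64)*(1/227)*(64 + 212*227*13761) = 35403 + (1/64)*(1/227)*(64 + 662234364) = 35403 + (1/64)*(1/227)*662234428 = 35403 + 165558607/3632 = 294142303/3632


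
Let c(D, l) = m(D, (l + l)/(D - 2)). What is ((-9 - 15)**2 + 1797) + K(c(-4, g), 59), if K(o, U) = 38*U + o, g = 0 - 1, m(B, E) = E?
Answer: 13846/3 ≈ 4615.3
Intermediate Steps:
g = -1
c(D, l) = 2*l/(-2 + D) (c(D, l) = (l + l)/(D - 2) = (2*l)/(-2 + D) = 2*l/(-2 + D))
K(o, U) = o + 38*U
((-9 - 15)**2 + 1797) + K(c(-4, g), 59) = ((-9 - 15)**2 + 1797) + (2*(-1)/(-2 - 4) + 38*59) = ((-24)**2 + 1797) + (2*(-1)/(-6) + 2242) = (576 + 1797) + (2*(-1)*(-1/6) + 2242) = 2373 + (1/3 + 2242) = 2373 + 6727/3 = 13846/3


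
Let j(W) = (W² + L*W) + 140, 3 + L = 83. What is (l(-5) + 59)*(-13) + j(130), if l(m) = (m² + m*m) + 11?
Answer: 25880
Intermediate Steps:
L = 80 (L = -3 + 83 = 80)
l(m) = 11 + 2*m² (l(m) = (m² + m²) + 11 = 2*m² + 11 = 11 + 2*m²)
j(W) = 140 + W² + 80*W (j(W) = (W² + 80*W) + 140 = 140 + W² + 80*W)
(l(-5) + 59)*(-13) + j(130) = ((11 + 2*(-5)²) + 59)*(-13) + (140 + 130² + 80*130) = ((11 + 2*25) + 59)*(-13) + (140 + 16900 + 10400) = ((11 + 50) + 59)*(-13) + 27440 = (61 + 59)*(-13) + 27440 = 120*(-13) + 27440 = -1560 + 27440 = 25880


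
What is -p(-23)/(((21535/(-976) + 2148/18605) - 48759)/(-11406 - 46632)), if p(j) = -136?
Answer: 2349638250240/14521112927 ≈ 161.81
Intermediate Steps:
-p(-23)/(((21535/(-976) + 2148/18605) - 48759)/(-11406 - 46632)) = -(-136)/(((21535/(-976) + 2148/18605) - 48759)/(-11406 - 46632)) = -(-136)/(((21535*(-1/976) + 2148*(1/18605)) - 48759)/(-58038)) = -(-136)/(((-21535/976 + 2148/18605) - 48759)*(-1/58038)) = -(-136)/((-6533807/297680 - 48759)*(-1/58038)) = -(-136)/((-14521112927/297680*(-1/58038))) = -(-136)/14521112927/17276751840 = -(-136)*17276751840/14521112927 = -1*(-2349638250240/14521112927) = 2349638250240/14521112927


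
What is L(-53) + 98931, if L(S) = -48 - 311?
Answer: 98572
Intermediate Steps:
L(S) = -359
L(-53) + 98931 = -359 + 98931 = 98572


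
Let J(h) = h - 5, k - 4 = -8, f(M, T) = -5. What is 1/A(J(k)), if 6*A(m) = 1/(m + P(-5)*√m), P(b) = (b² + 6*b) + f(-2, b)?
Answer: -54 - 180*I ≈ -54.0 - 180.0*I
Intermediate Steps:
k = -4 (k = 4 - 8 = -4)
P(b) = -5 + b² + 6*b (P(b) = (b² + 6*b) - 5 = -5 + b² + 6*b)
J(h) = -5 + h
A(m) = 1/(6*(m - 10*√m)) (A(m) = 1/(6*(m + (-5 + (-5)² + 6*(-5))*√m)) = 1/(6*(m + (-5 + 25 - 30)*√m)) = 1/(6*(m - 10*√m)))
1/A(J(k)) = 1/(1/(6*((-5 - 4) - 10*√(-5 - 4)))) = 1/(1/(6*(-9 - 30*I))) = 1/(((-9 + 30*I)/981)/6) = 1/((-9 + 30*I)/5886) = -54 - 180*I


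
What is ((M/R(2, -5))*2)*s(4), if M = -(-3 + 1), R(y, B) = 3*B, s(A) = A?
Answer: -16/15 ≈ -1.0667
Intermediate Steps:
M = 2 (M = -1*(-2) = 2)
((M/R(2, -5))*2)*s(4) = ((2/((3*(-5))))*2)*4 = ((2/(-15))*2)*4 = ((2*(-1/15))*2)*4 = -2/15*2*4 = -4/15*4 = -16/15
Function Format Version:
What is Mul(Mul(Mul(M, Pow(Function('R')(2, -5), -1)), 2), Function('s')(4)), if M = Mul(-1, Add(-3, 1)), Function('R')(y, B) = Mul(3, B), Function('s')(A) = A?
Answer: Rational(-16, 15) ≈ -1.0667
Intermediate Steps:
M = 2 (M = Mul(-1, -2) = 2)
Mul(Mul(Mul(M, Pow(Function('R')(2, -5), -1)), 2), Function('s')(4)) = Mul(Mul(Mul(2, Pow(Mul(3, -5), -1)), 2), 4) = Mul(Mul(Mul(2, Pow(-15, -1)), 2), 4) = Mul(Mul(Mul(2, Rational(-1, 15)), 2), 4) = Mul(Mul(Rational(-2, 15), 2), 4) = Mul(Rational(-4, 15), 4) = Rational(-16, 15)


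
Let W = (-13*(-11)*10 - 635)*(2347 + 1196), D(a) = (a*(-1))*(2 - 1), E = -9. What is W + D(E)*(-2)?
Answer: 2816667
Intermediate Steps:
D(a) = -a (D(a) = -a*1 = -a)
W = 2816685 (W = (143*10 - 635)*3543 = (1430 - 635)*3543 = 795*3543 = 2816685)
W + D(E)*(-2) = 2816685 - 1*(-9)*(-2) = 2816685 + 9*(-2) = 2816685 - 18 = 2816667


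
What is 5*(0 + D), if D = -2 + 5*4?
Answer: 90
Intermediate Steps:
D = 18 (D = -2 + 20 = 18)
5*(0 + D) = 5*(0 + 18) = 5*18 = 90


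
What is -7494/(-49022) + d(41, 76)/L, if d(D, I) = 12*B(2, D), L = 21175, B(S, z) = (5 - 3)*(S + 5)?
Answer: 11922939/74145775 ≈ 0.16080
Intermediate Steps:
B(S, z) = 10 + 2*S (B(S, z) = 2*(5 + S) = 10 + 2*S)
d(D, I) = 168 (d(D, I) = 12*(10 + 2*2) = 12*(10 + 4) = 12*14 = 168)
-7494/(-49022) + d(41, 76)/L = -7494/(-49022) + 168/21175 = -7494*(-1/49022) + 168*(1/21175) = 3747/24511 + 24/3025 = 11922939/74145775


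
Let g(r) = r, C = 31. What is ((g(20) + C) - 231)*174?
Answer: -31320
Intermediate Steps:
((g(20) + C) - 231)*174 = ((20 + 31) - 231)*174 = (51 - 231)*174 = -180*174 = -31320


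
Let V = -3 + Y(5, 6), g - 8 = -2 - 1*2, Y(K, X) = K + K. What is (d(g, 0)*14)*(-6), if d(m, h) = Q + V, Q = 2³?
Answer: -1260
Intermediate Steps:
Y(K, X) = 2*K
g = 4 (g = 8 + (-2 - 1*2) = 8 + (-2 - 2) = 8 - 4 = 4)
V = 7 (V = -3 + 2*5 = -3 + 10 = 7)
Q = 8
d(m, h) = 15 (d(m, h) = 8 + 7 = 15)
(d(g, 0)*14)*(-6) = (15*14)*(-6) = 210*(-6) = -1260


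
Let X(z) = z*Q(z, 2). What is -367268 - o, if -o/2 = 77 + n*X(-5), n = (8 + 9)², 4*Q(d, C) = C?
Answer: -368559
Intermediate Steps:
Q(d, C) = C/4
X(z) = z/2 (X(z) = z*((¼)*2) = z*(½) = z/2)
n = 289 (n = 17² = 289)
o = 1291 (o = -2*(77 + 289*((½)*(-5))) = -2*(77 + 289*(-5/2)) = -2*(77 - 1445/2) = -2*(-1291/2) = 1291)
-367268 - o = -367268 - 1*1291 = -367268 - 1291 = -368559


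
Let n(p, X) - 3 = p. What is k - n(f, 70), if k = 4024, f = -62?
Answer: 4083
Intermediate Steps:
n(p, X) = 3 + p
k - n(f, 70) = 4024 - (3 - 62) = 4024 - 1*(-59) = 4024 + 59 = 4083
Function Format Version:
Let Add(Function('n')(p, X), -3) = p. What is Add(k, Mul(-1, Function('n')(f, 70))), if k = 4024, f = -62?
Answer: 4083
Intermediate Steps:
Function('n')(p, X) = Add(3, p)
Add(k, Mul(-1, Function('n')(f, 70))) = Add(4024, Mul(-1, Add(3, -62))) = Add(4024, Mul(-1, -59)) = Add(4024, 59) = 4083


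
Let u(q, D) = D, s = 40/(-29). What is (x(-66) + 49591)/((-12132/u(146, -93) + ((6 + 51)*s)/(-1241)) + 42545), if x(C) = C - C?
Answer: 55326645469/47611322351 ≈ 1.1620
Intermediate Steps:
x(C) = 0
s = -40/29 (s = 40*(-1/29) = -40/29 ≈ -1.3793)
(x(-66) + 49591)/((-12132/u(146, -93) + ((6 + 51)*s)/(-1241)) + 42545) = (0 + 49591)/((-12132/(-93) + ((6 + 51)*(-40/29))/(-1241)) + 42545) = 49591/((-12132*(-1/93) + (57*(-40/29))*(-1/1241)) + 42545) = 49591/((4044/31 - 2280/29*(-1/1241)) + 42545) = 49591/((4044/31 + 2280/35989) + 42545) = 49591/(145610196/1115659 + 42545) = 49591/(47611322351/1115659) = 49591*(1115659/47611322351) = 55326645469/47611322351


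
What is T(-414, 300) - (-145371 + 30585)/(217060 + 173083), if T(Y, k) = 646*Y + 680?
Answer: -104075992466/390143 ≈ -2.6676e+5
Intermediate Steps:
T(Y, k) = 680 + 646*Y
T(-414, 300) - (-145371 + 30585)/(217060 + 173083) = (680 + 646*(-414)) - (-145371 + 30585)/(217060 + 173083) = (680 - 267444) - (-114786)/390143 = -266764 - (-114786)/390143 = -266764 - 1*(-114786/390143) = -266764 + 114786/390143 = -104075992466/390143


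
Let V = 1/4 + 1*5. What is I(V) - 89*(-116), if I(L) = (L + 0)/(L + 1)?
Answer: 258121/25 ≈ 10325.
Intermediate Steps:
V = 21/4 (V = 1*(¼) + 5 = ¼ + 5 = 21/4 ≈ 5.2500)
I(L) = L/(1 + L)
I(V) - 89*(-116) = 21/(4*(1 + 21/4)) - 89*(-116) = 21/(4*(25/4)) + 10324 = (21/4)*(4/25) + 10324 = 21/25 + 10324 = 258121/25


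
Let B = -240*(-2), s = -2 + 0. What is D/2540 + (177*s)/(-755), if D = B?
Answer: 63078/95885 ≈ 0.65785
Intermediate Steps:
s = -2
B = 480
D = 480
D/2540 + (177*s)/(-755) = 480/2540 + (177*(-2))/(-755) = 480*(1/2540) - 354*(-1/755) = 24/127 + 354/755 = 63078/95885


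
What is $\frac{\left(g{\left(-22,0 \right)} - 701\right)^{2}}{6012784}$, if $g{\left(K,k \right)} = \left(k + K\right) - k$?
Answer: $\frac{522729}{6012784} \approx 0.086936$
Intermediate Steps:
$g{\left(K,k \right)} = K$ ($g{\left(K,k \right)} = \left(K + k\right) - k = K$)
$\frac{\left(g{\left(-22,0 \right)} - 701\right)^{2}}{6012784} = \frac{\left(-22 - 701\right)^{2}}{6012784} = \left(-723\right)^{2} \cdot \frac{1}{6012784} = 522729 \cdot \frac{1}{6012784} = \frac{522729}{6012784}$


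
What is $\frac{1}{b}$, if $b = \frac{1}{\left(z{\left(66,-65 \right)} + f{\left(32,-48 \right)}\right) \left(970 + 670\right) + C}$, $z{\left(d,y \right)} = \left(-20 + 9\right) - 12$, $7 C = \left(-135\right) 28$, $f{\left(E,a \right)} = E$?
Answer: $14220$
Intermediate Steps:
$C = -540$ ($C = \frac{\left(-135\right) 28}{7} = \frac{1}{7} \left(-3780\right) = -540$)
$z{\left(d,y \right)} = -23$ ($z{\left(d,y \right)} = -11 - 12 = -23$)
$b = \frac{1}{14220}$ ($b = \frac{1}{\left(-23 + 32\right) \left(970 + 670\right) - 540} = \frac{1}{9 \cdot 1640 - 540} = \frac{1}{14760 - 540} = \frac{1}{14220} \approx 7.0323 \cdot 10^{-5}$)
$\frac{1}{b} = \frac{1}{\frac{1}{14220}} = 14220$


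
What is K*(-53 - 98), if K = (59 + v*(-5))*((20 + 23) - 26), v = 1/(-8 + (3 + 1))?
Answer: -618647/4 ≈ -1.5466e+5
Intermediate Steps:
v = -¼ (v = 1/(-8 + 4) = 1/(-4) = -¼ ≈ -0.25000)
K = 4097/4 (K = (59 - ¼*(-5))*((20 + 23) - 26) = (59 + 5/4)*(43 - 26) = (241/4)*17 = 4097/4 ≈ 1024.3)
K*(-53 - 98) = 4097*(-53 - 98)/4 = (4097/4)*(-151) = -618647/4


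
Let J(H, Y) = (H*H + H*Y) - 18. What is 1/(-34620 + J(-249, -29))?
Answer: 1/34584 ≈ 2.8915e-5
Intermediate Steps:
J(H, Y) = -18 + H² + H*Y (J(H, Y) = (H² + H*Y) - 18 = -18 + H² + H*Y)
1/(-34620 + J(-249, -29)) = 1/(-34620 + (-18 + (-249)² - 249*(-29))) = 1/(-34620 + (-18 + 62001 + 7221)) = 1/(-34620 + 69204) = 1/34584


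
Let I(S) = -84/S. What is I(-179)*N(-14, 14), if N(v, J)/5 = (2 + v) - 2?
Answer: -5880/179 ≈ -32.849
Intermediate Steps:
N(v, J) = 5*v (N(v, J) = 5*((2 + v) - 2) = 5*v)
I(-179)*N(-14, 14) = (-84/(-179))*(5*(-14)) = -84*(-1/179)*(-70) = (84/179)*(-70) = -5880/179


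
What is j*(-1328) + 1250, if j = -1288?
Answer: 1711714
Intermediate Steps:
j*(-1328) + 1250 = -1288*(-1328) + 1250 = 1710464 + 1250 = 1711714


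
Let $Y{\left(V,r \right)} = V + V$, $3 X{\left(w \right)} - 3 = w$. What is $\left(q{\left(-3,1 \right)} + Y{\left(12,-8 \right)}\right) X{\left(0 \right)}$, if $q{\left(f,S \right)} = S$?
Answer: $25$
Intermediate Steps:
$X{\left(w \right)} = 1 + \frac{w}{3}$
$Y{\left(V,r \right)} = 2 V$
$\left(q{\left(-3,1 \right)} + Y{\left(12,-8 \right)}\right) X{\left(0 \right)} = \left(1 + 2 \cdot 12\right) \left(1 + \frac{1}{3} \cdot 0\right) = \left(1 + 24\right) \left(1 + 0\right) = 25 \cdot 1 = 25$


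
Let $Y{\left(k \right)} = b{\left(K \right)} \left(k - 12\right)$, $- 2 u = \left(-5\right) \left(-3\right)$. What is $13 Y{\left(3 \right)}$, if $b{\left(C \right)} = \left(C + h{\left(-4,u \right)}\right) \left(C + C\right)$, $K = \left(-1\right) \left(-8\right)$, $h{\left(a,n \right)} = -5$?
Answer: $-5616$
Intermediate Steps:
$u = - \frac{15}{2}$ ($u = - \frac{\left(-5\right) \left(-3\right)}{2} = \left(- \frac{1}{2}\right) 15 = - \frac{15}{2} \approx -7.5$)
$K = 8$
$b{\left(C \right)} = 2 C \left(-5 + C\right)$ ($b{\left(C \right)} = \left(C - 5\right) \left(C + C\right) = \left(-5 + C\right) 2 C = 2 C \left(-5 + C\right)$)
$Y{\left(k \right)} = -576 + 48 k$ ($Y{\left(k \right)} = 2 \cdot 8 \left(-5 + 8\right) \left(k - 12\right) = 2 \cdot 8 \cdot 3 \left(-12 + k\right) = 48 \left(-12 + k\right) = -576 + 48 k$)
$13 Y{\left(3 \right)} = 13 \left(-576 + 48 \cdot 3\right) = 13 \left(-576 + 144\right) = 13 \left(-432\right) = -5616$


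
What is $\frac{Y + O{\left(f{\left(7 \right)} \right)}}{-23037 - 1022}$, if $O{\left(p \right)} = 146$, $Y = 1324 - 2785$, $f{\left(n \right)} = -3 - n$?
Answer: $\frac{1315}{24059} \approx 0.054657$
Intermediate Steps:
$Y = -1461$
$\frac{Y + O{\left(f{\left(7 \right)} \right)}}{-23037 - 1022} = \frac{-1461 + 146}{-23037 - 1022} = - \frac{1315}{-24059} = \left(-1315\right) \left(- \frac{1}{24059}\right) = \frac{1315}{24059}$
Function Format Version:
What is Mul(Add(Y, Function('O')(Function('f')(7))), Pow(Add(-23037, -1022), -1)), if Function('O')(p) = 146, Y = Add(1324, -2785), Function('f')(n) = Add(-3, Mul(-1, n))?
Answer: Rational(1315, 24059) ≈ 0.054657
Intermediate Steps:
Y = -1461
Mul(Add(Y, Function('O')(Function('f')(7))), Pow(Add(-23037, -1022), -1)) = Mul(Add(-1461, 146), Pow(Add(-23037, -1022), -1)) = Mul(-1315, Pow(-24059, -1)) = Mul(-1315, Rational(-1, 24059)) = Rational(1315, 24059)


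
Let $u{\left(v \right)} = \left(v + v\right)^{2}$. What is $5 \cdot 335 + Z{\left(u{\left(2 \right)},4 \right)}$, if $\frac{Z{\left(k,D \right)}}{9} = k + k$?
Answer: $1963$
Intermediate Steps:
$u{\left(v \right)} = 4 v^{2}$ ($u{\left(v \right)} = \left(2 v\right)^{2} = 4 v^{2}$)
$Z{\left(k,D \right)} = 18 k$ ($Z{\left(k,D \right)} = 9 \left(k + k\right) = 9 \cdot 2 k = 18 k$)
$5 \cdot 335 + Z{\left(u{\left(2 \right)},4 \right)} = 5 \cdot 335 + 18 \cdot 4 \cdot 2^{2} = 1675 + 18 \cdot 4 \cdot 4 = 1675 + 18 \cdot 16 = 1675 + 288 = 1963$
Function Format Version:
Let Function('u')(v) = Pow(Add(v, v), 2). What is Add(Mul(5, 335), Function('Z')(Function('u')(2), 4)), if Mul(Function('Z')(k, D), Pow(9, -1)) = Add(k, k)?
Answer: 1963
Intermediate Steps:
Function('u')(v) = Mul(4, Pow(v, 2)) (Function('u')(v) = Pow(Mul(2, v), 2) = Mul(4, Pow(v, 2)))
Function('Z')(k, D) = Mul(18, k) (Function('Z')(k, D) = Mul(9, Add(k, k)) = Mul(9, Mul(2, k)) = Mul(18, k))
Add(Mul(5, 335), Function('Z')(Function('u')(2), 4)) = Add(Mul(5, 335), Mul(18, Mul(4, Pow(2, 2)))) = Add(1675, Mul(18, Mul(4, 4))) = Add(1675, Mul(18, 16)) = Add(1675, 288) = 1963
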